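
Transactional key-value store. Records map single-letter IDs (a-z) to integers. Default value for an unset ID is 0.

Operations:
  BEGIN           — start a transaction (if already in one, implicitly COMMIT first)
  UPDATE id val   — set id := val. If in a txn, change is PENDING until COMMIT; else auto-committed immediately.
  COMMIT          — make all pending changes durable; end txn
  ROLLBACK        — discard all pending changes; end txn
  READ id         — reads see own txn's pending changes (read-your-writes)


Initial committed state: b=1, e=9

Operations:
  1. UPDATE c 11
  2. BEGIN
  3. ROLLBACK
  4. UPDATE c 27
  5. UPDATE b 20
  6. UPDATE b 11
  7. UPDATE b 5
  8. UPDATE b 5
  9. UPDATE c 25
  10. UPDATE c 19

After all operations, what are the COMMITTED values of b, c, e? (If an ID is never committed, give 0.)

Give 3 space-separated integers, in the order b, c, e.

Answer: 5 19 9

Derivation:
Initial committed: {b=1, e=9}
Op 1: UPDATE c=11 (auto-commit; committed c=11)
Op 2: BEGIN: in_txn=True, pending={}
Op 3: ROLLBACK: discarded pending []; in_txn=False
Op 4: UPDATE c=27 (auto-commit; committed c=27)
Op 5: UPDATE b=20 (auto-commit; committed b=20)
Op 6: UPDATE b=11 (auto-commit; committed b=11)
Op 7: UPDATE b=5 (auto-commit; committed b=5)
Op 8: UPDATE b=5 (auto-commit; committed b=5)
Op 9: UPDATE c=25 (auto-commit; committed c=25)
Op 10: UPDATE c=19 (auto-commit; committed c=19)
Final committed: {b=5, c=19, e=9}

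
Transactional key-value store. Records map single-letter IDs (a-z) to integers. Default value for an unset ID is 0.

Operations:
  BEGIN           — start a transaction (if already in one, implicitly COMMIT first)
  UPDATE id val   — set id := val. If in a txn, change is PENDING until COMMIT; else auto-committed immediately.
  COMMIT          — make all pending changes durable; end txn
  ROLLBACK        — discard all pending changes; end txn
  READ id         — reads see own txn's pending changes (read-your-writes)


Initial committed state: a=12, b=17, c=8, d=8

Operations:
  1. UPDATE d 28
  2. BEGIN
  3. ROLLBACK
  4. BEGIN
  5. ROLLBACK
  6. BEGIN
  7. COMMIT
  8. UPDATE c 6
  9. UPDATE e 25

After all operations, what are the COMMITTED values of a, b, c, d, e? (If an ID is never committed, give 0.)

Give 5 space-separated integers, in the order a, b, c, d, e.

Answer: 12 17 6 28 25

Derivation:
Initial committed: {a=12, b=17, c=8, d=8}
Op 1: UPDATE d=28 (auto-commit; committed d=28)
Op 2: BEGIN: in_txn=True, pending={}
Op 3: ROLLBACK: discarded pending []; in_txn=False
Op 4: BEGIN: in_txn=True, pending={}
Op 5: ROLLBACK: discarded pending []; in_txn=False
Op 6: BEGIN: in_txn=True, pending={}
Op 7: COMMIT: merged [] into committed; committed now {a=12, b=17, c=8, d=28}
Op 8: UPDATE c=6 (auto-commit; committed c=6)
Op 9: UPDATE e=25 (auto-commit; committed e=25)
Final committed: {a=12, b=17, c=6, d=28, e=25}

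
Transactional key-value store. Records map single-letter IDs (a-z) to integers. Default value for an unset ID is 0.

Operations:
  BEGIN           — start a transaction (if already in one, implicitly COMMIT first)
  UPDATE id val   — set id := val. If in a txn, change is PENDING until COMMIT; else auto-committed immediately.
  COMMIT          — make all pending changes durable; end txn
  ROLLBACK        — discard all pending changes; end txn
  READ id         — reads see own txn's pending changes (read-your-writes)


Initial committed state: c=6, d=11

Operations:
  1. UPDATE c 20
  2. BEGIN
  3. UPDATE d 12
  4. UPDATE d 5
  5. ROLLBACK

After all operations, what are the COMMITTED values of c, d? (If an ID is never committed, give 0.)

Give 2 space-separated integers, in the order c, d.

Initial committed: {c=6, d=11}
Op 1: UPDATE c=20 (auto-commit; committed c=20)
Op 2: BEGIN: in_txn=True, pending={}
Op 3: UPDATE d=12 (pending; pending now {d=12})
Op 4: UPDATE d=5 (pending; pending now {d=5})
Op 5: ROLLBACK: discarded pending ['d']; in_txn=False
Final committed: {c=20, d=11}

Answer: 20 11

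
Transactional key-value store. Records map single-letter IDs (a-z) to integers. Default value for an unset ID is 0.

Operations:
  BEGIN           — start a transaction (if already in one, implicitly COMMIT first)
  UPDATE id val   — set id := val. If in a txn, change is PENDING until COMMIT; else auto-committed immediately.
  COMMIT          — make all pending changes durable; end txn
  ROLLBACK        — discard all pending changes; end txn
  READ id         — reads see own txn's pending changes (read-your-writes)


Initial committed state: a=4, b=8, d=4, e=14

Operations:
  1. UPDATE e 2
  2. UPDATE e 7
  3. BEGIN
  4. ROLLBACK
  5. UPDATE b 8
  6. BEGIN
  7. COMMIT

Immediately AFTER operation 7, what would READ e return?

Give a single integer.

Initial committed: {a=4, b=8, d=4, e=14}
Op 1: UPDATE e=2 (auto-commit; committed e=2)
Op 2: UPDATE e=7 (auto-commit; committed e=7)
Op 3: BEGIN: in_txn=True, pending={}
Op 4: ROLLBACK: discarded pending []; in_txn=False
Op 5: UPDATE b=8 (auto-commit; committed b=8)
Op 6: BEGIN: in_txn=True, pending={}
Op 7: COMMIT: merged [] into committed; committed now {a=4, b=8, d=4, e=7}
After op 7: visible(e) = 7 (pending={}, committed={a=4, b=8, d=4, e=7})

Answer: 7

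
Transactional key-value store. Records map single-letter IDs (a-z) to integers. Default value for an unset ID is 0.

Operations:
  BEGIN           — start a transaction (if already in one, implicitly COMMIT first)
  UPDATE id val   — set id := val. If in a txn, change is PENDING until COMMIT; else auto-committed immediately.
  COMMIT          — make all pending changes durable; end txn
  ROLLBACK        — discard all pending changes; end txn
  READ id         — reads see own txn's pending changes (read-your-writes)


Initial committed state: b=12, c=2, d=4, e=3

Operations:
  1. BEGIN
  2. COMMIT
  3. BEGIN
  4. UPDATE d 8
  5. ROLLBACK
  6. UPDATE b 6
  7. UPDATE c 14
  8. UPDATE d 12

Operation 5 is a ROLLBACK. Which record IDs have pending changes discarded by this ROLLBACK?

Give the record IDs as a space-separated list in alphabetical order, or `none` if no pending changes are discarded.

Initial committed: {b=12, c=2, d=4, e=3}
Op 1: BEGIN: in_txn=True, pending={}
Op 2: COMMIT: merged [] into committed; committed now {b=12, c=2, d=4, e=3}
Op 3: BEGIN: in_txn=True, pending={}
Op 4: UPDATE d=8 (pending; pending now {d=8})
Op 5: ROLLBACK: discarded pending ['d']; in_txn=False
Op 6: UPDATE b=6 (auto-commit; committed b=6)
Op 7: UPDATE c=14 (auto-commit; committed c=14)
Op 8: UPDATE d=12 (auto-commit; committed d=12)
ROLLBACK at op 5 discards: ['d']

Answer: d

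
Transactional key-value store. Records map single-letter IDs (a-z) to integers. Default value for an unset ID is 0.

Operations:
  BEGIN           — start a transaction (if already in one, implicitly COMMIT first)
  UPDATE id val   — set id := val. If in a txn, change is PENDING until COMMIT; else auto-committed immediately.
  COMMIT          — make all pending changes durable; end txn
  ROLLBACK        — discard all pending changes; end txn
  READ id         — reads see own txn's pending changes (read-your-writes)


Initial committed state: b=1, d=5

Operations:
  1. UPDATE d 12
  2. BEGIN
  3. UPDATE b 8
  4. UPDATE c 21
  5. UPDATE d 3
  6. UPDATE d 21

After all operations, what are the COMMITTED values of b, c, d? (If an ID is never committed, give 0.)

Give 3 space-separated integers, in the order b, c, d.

Initial committed: {b=1, d=5}
Op 1: UPDATE d=12 (auto-commit; committed d=12)
Op 2: BEGIN: in_txn=True, pending={}
Op 3: UPDATE b=8 (pending; pending now {b=8})
Op 4: UPDATE c=21 (pending; pending now {b=8, c=21})
Op 5: UPDATE d=3 (pending; pending now {b=8, c=21, d=3})
Op 6: UPDATE d=21 (pending; pending now {b=8, c=21, d=21})
Final committed: {b=1, d=12}

Answer: 1 0 12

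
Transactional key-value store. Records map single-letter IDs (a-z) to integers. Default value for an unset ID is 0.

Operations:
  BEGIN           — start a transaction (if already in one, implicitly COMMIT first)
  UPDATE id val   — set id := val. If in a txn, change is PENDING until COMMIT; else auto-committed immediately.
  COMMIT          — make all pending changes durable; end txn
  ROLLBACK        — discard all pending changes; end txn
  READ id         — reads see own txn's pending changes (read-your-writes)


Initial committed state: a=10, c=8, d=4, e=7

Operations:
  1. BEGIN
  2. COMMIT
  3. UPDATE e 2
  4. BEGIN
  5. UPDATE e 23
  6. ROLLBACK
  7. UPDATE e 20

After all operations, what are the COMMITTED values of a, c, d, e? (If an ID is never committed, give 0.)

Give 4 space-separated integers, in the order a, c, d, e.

Initial committed: {a=10, c=8, d=4, e=7}
Op 1: BEGIN: in_txn=True, pending={}
Op 2: COMMIT: merged [] into committed; committed now {a=10, c=8, d=4, e=7}
Op 3: UPDATE e=2 (auto-commit; committed e=2)
Op 4: BEGIN: in_txn=True, pending={}
Op 5: UPDATE e=23 (pending; pending now {e=23})
Op 6: ROLLBACK: discarded pending ['e']; in_txn=False
Op 7: UPDATE e=20 (auto-commit; committed e=20)
Final committed: {a=10, c=8, d=4, e=20}

Answer: 10 8 4 20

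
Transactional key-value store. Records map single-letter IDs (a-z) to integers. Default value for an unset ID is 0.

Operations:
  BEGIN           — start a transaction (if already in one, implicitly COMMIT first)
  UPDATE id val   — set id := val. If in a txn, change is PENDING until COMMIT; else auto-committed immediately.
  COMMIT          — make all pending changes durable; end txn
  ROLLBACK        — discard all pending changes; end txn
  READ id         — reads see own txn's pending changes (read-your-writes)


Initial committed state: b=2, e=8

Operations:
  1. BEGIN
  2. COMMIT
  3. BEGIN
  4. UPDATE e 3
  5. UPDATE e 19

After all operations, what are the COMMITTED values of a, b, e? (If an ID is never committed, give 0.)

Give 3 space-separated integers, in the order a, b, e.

Initial committed: {b=2, e=8}
Op 1: BEGIN: in_txn=True, pending={}
Op 2: COMMIT: merged [] into committed; committed now {b=2, e=8}
Op 3: BEGIN: in_txn=True, pending={}
Op 4: UPDATE e=3 (pending; pending now {e=3})
Op 5: UPDATE e=19 (pending; pending now {e=19})
Final committed: {b=2, e=8}

Answer: 0 2 8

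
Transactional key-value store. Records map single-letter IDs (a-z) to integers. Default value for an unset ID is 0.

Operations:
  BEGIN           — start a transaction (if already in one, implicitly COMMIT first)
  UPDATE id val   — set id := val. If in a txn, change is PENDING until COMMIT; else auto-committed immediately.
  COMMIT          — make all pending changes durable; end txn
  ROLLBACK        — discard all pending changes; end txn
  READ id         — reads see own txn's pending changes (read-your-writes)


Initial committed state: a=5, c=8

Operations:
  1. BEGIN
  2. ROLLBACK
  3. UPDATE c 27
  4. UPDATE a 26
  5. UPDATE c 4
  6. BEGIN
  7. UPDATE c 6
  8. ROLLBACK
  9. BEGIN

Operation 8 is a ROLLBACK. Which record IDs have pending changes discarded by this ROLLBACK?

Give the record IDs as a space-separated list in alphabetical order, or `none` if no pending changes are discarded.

Answer: c

Derivation:
Initial committed: {a=5, c=8}
Op 1: BEGIN: in_txn=True, pending={}
Op 2: ROLLBACK: discarded pending []; in_txn=False
Op 3: UPDATE c=27 (auto-commit; committed c=27)
Op 4: UPDATE a=26 (auto-commit; committed a=26)
Op 5: UPDATE c=4 (auto-commit; committed c=4)
Op 6: BEGIN: in_txn=True, pending={}
Op 7: UPDATE c=6 (pending; pending now {c=6})
Op 8: ROLLBACK: discarded pending ['c']; in_txn=False
Op 9: BEGIN: in_txn=True, pending={}
ROLLBACK at op 8 discards: ['c']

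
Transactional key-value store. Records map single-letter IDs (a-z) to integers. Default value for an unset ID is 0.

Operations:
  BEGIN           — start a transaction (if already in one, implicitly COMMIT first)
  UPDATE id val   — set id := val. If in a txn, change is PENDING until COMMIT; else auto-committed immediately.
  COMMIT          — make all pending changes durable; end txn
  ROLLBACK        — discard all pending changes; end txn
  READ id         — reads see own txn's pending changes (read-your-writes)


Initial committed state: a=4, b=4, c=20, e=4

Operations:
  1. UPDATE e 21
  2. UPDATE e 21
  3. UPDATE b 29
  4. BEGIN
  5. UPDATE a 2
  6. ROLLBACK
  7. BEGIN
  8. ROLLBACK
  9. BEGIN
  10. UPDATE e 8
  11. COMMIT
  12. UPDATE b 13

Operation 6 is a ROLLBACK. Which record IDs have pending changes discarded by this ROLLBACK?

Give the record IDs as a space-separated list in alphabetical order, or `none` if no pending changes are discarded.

Initial committed: {a=4, b=4, c=20, e=4}
Op 1: UPDATE e=21 (auto-commit; committed e=21)
Op 2: UPDATE e=21 (auto-commit; committed e=21)
Op 3: UPDATE b=29 (auto-commit; committed b=29)
Op 4: BEGIN: in_txn=True, pending={}
Op 5: UPDATE a=2 (pending; pending now {a=2})
Op 6: ROLLBACK: discarded pending ['a']; in_txn=False
Op 7: BEGIN: in_txn=True, pending={}
Op 8: ROLLBACK: discarded pending []; in_txn=False
Op 9: BEGIN: in_txn=True, pending={}
Op 10: UPDATE e=8 (pending; pending now {e=8})
Op 11: COMMIT: merged ['e'] into committed; committed now {a=4, b=29, c=20, e=8}
Op 12: UPDATE b=13 (auto-commit; committed b=13)
ROLLBACK at op 6 discards: ['a']

Answer: a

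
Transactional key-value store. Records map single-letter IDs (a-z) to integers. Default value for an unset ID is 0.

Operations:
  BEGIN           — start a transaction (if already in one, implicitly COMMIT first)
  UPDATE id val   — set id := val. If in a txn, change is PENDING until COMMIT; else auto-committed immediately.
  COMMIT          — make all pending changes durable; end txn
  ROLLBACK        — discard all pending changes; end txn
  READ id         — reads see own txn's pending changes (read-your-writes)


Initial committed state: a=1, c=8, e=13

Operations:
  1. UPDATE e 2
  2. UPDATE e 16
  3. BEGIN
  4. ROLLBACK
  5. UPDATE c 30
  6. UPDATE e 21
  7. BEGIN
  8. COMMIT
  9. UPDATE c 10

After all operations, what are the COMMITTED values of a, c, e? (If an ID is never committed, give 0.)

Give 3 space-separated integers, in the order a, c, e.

Initial committed: {a=1, c=8, e=13}
Op 1: UPDATE e=2 (auto-commit; committed e=2)
Op 2: UPDATE e=16 (auto-commit; committed e=16)
Op 3: BEGIN: in_txn=True, pending={}
Op 4: ROLLBACK: discarded pending []; in_txn=False
Op 5: UPDATE c=30 (auto-commit; committed c=30)
Op 6: UPDATE e=21 (auto-commit; committed e=21)
Op 7: BEGIN: in_txn=True, pending={}
Op 8: COMMIT: merged [] into committed; committed now {a=1, c=30, e=21}
Op 9: UPDATE c=10 (auto-commit; committed c=10)
Final committed: {a=1, c=10, e=21}

Answer: 1 10 21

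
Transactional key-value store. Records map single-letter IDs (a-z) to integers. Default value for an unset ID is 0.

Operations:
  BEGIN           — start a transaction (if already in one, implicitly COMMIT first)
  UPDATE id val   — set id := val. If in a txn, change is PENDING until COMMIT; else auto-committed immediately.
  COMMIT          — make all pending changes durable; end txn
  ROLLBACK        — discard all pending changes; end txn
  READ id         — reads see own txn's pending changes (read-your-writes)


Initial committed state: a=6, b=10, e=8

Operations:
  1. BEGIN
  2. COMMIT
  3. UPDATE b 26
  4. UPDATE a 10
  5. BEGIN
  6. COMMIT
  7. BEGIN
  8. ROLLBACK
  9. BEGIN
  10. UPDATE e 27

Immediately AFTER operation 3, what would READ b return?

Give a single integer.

Answer: 26

Derivation:
Initial committed: {a=6, b=10, e=8}
Op 1: BEGIN: in_txn=True, pending={}
Op 2: COMMIT: merged [] into committed; committed now {a=6, b=10, e=8}
Op 3: UPDATE b=26 (auto-commit; committed b=26)
After op 3: visible(b) = 26 (pending={}, committed={a=6, b=26, e=8})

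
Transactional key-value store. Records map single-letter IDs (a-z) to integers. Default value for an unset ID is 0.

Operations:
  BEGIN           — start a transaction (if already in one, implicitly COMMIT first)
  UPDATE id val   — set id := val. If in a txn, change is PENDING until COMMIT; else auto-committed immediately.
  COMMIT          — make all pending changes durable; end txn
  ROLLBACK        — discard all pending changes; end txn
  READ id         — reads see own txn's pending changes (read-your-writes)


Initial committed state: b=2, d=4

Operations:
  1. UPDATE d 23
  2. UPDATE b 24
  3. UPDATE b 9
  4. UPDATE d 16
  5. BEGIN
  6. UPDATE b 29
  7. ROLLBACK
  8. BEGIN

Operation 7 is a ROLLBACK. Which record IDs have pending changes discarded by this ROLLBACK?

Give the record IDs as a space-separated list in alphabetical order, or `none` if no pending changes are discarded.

Answer: b

Derivation:
Initial committed: {b=2, d=4}
Op 1: UPDATE d=23 (auto-commit; committed d=23)
Op 2: UPDATE b=24 (auto-commit; committed b=24)
Op 3: UPDATE b=9 (auto-commit; committed b=9)
Op 4: UPDATE d=16 (auto-commit; committed d=16)
Op 5: BEGIN: in_txn=True, pending={}
Op 6: UPDATE b=29 (pending; pending now {b=29})
Op 7: ROLLBACK: discarded pending ['b']; in_txn=False
Op 8: BEGIN: in_txn=True, pending={}
ROLLBACK at op 7 discards: ['b']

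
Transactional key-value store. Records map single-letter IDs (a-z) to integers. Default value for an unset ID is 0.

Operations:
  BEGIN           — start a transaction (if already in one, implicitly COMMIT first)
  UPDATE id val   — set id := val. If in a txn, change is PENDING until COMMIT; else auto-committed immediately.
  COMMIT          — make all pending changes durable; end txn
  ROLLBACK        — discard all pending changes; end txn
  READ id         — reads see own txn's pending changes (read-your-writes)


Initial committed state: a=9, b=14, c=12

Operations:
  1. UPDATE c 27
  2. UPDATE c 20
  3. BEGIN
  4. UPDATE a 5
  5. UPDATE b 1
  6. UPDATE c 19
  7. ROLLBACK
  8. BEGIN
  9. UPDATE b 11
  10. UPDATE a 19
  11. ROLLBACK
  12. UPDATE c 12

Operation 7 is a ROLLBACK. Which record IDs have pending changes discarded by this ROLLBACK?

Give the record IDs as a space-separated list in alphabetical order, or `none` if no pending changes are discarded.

Initial committed: {a=9, b=14, c=12}
Op 1: UPDATE c=27 (auto-commit; committed c=27)
Op 2: UPDATE c=20 (auto-commit; committed c=20)
Op 3: BEGIN: in_txn=True, pending={}
Op 4: UPDATE a=5 (pending; pending now {a=5})
Op 5: UPDATE b=1 (pending; pending now {a=5, b=1})
Op 6: UPDATE c=19 (pending; pending now {a=5, b=1, c=19})
Op 7: ROLLBACK: discarded pending ['a', 'b', 'c']; in_txn=False
Op 8: BEGIN: in_txn=True, pending={}
Op 9: UPDATE b=11 (pending; pending now {b=11})
Op 10: UPDATE a=19 (pending; pending now {a=19, b=11})
Op 11: ROLLBACK: discarded pending ['a', 'b']; in_txn=False
Op 12: UPDATE c=12 (auto-commit; committed c=12)
ROLLBACK at op 7 discards: ['a', 'b', 'c']

Answer: a b c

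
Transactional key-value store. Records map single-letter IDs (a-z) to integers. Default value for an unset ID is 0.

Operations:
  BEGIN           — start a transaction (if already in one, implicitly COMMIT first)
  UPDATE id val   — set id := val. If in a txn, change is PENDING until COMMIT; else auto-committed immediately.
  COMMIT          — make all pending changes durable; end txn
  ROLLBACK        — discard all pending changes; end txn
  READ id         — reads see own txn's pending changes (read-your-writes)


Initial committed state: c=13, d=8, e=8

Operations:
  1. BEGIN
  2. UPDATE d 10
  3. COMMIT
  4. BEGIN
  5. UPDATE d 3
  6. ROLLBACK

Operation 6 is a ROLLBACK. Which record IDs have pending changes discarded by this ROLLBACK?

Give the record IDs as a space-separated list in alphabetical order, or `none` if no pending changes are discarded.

Answer: d

Derivation:
Initial committed: {c=13, d=8, e=8}
Op 1: BEGIN: in_txn=True, pending={}
Op 2: UPDATE d=10 (pending; pending now {d=10})
Op 3: COMMIT: merged ['d'] into committed; committed now {c=13, d=10, e=8}
Op 4: BEGIN: in_txn=True, pending={}
Op 5: UPDATE d=3 (pending; pending now {d=3})
Op 6: ROLLBACK: discarded pending ['d']; in_txn=False
ROLLBACK at op 6 discards: ['d']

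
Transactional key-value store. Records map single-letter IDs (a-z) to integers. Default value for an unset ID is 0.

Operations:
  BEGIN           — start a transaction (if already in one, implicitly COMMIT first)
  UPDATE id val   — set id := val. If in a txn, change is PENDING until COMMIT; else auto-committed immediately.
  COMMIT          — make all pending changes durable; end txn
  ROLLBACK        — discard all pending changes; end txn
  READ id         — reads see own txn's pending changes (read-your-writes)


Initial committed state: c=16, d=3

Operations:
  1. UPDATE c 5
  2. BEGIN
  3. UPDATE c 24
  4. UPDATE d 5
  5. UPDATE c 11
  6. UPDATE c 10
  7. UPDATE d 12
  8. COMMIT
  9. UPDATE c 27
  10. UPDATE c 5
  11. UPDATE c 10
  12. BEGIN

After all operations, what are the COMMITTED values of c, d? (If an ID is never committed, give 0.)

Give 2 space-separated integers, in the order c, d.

Answer: 10 12

Derivation:
Initial committed: {c=16, d=3}
Op 1: UPDATE c=5 (auto-commit; committed c=5)
Op 2: BEGIN: in_txn=True, pending={}
Op 3: UPDATE c=24 (pending; pending now {c=24})
Op 4: UPDATE d=5 (pending; pending now {c=24, d=5})
Op 5: UPDATE c=11 (pending; pending now {c=11, d=5})
Op 6: UPDATE c=10 (pending; pending now {c=10, d=5})
Op 7: UPDATE d=12 (pending; pending now {c=10, d=12})
Op 8: COMMIT: merged ['c', 'd'] into committed; committed now {c=10, d=12}
Op 9: UPDATE c=27 (auto-commit; committed c=27)
Op 10: UPDATE c=5 (auto-commit; committed c=5)
Op 11: UPDATE c=10 (auto-commit; committed c=10)
Op 12: BEGIN: in_txn=True, pending={}
Final committed: {c=10, d=12}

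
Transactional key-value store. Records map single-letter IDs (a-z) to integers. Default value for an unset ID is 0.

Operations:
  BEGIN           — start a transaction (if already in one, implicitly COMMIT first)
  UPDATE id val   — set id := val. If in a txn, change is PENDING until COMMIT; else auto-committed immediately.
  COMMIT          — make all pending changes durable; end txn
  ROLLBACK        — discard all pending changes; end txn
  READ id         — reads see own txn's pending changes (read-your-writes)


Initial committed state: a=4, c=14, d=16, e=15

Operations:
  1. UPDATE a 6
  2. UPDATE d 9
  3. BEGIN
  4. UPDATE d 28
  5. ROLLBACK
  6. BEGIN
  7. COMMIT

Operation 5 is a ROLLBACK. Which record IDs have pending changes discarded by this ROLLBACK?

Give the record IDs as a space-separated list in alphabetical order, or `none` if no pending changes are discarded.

Answer: d

Derivation:
Initial committed: {a=4, c=14, d=16, e=15}
Op 1: UPDATE a=6 (auto-commit; committed a=6)
Op 2: UPDATE d=9 (auto-commit; committed d=9)
Op 3: BEGIN: in_txn=True, pending={}
Op 4: UPDATE d=28 (pending; pending now {d=28})
Op 5: ROLLBACK: discarded pending ['d']; in_txn=False
Op 6: BEGIN: in_txn=True, pending={}
Op 7: COMMIT: merged [] into committed; committed now {a=6, c=14, d=9, e=15}
ROLLBACK at op 5 discards: ['d']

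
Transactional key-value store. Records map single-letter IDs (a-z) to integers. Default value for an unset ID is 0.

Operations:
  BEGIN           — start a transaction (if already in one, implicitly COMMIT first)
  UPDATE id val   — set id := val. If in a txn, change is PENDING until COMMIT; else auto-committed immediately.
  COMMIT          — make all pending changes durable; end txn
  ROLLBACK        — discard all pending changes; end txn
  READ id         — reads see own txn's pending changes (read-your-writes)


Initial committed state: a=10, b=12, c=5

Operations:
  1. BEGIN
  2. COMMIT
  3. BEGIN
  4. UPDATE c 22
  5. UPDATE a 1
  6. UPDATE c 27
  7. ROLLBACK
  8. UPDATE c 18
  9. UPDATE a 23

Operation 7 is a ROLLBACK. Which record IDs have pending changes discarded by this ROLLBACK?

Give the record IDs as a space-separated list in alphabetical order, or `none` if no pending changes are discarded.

Initial committed: {a=10, b=12, c=5}
Op 1: BEGIN: in_txn=True, pending={}
Op 2: COMMIT: merged [] into committed; committed now {a=10, b=12, c=5}
Op 3: BEGIN: in_txn=True, pending={}
Op 4: UPDATE c=22 (pending; pending now {c=22})
Op 5: UPDATE a=1 (pending; pending now {a=1, c=22})
Op 6: UPDATE c=27 (pending; pending now {a=1, c=27})
Op 7: ROLLBACK: discarded pending ['a', 'c']; in_txn=False
Op 8: UPDATE c=18 (auto-commit; committed c=18)
Op 9: UPDATE a=23 (auto-commit; committed a=23)
ROLLBACK at op 7 discards: ['a', 'c']

Answer: a c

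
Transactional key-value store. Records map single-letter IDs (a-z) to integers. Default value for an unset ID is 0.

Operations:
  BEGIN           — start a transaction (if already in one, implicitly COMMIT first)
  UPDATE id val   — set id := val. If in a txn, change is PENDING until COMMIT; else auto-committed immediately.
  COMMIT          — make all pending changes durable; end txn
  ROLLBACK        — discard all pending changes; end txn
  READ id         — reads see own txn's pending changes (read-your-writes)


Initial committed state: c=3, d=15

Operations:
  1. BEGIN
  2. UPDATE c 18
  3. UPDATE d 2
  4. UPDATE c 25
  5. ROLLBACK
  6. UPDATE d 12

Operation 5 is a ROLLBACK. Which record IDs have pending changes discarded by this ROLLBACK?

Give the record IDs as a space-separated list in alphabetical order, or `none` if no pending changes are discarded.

Answer: c d

Derivation:
Initial committed: {c=3, d=15}
Op 1: BEGIN: in_txn=True, pending={}
Op 2: UPDATE c=18 (pending; pending now {c=18})
Op 3: UPDATE d=2 (pending; pending now {c=18, d=2})
Op 4: UPDATE c=25 (pending; pending now {c=25, d=2})
Op 5: ROLLBACK: discarded pending ['c', 'd']; in_txn=False
Op 6: UPDATE d=12 (auto-commit; committed d=12)
ROLLBACK at op 5 discards: ['c', 'd']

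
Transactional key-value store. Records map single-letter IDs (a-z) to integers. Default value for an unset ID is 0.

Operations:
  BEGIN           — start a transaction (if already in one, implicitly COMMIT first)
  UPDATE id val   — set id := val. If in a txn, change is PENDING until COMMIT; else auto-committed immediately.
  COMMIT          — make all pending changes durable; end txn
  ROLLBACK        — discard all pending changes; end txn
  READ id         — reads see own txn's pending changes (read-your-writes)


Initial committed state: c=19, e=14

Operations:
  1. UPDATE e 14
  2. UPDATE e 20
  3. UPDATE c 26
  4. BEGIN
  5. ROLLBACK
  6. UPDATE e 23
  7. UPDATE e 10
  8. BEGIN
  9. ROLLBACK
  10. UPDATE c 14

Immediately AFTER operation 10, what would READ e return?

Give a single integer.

Initial committed: {c=19, e=14}
Op 1: UPDATE e=14 (auto-commit; committed e=14)
Op 2: UPDATE e=20 (auto-commit; committed e=20)
Op 3: UPDATE c=26 (auto-commit; committed c=26)
Op 4: BEGIN: in_txn=True, pending={}
Op 5: ROLLBACK: discarded pending []; in_txn=False
Op 6: UPDATE e=23 (auto-commit; committed e=23)
Op 7: UPDATE e=10 (auto-commit; committed e=10)
Op 8: BEGIN: in_txn=True, pending={}
Op 9: ROLLBACK: discarded pending []; in_txn=False
Op 10: UPDATE c=14 (auto-commit; committed c=14)
After op 10: visible(e) = 10 (pending={}, committed={c=14, e=10})

Answer: 10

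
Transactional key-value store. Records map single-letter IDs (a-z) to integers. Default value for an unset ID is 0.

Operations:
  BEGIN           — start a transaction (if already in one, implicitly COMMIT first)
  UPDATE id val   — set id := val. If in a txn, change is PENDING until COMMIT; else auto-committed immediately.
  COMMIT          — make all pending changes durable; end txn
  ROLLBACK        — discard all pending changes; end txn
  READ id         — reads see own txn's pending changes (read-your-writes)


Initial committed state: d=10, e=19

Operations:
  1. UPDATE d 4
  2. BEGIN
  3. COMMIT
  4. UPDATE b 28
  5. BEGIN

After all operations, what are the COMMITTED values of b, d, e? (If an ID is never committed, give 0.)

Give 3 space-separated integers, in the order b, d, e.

Initial committed: {d=10, e=19}
Op 1: UPDATE d=4 (auto-commit; committed d=4)
Op 2: BEGIN: in_txn=True, pending={}
Op 3: COMMIT: merged [] into committed; committed now {d=4, e=19}
Op 4: UPDATE b=28 (auto-commit; committed b=28)
Op 5: BEGIN: in_txn=True, pending={}
Final committed: {b=28, d=4, e=19}

Answer: 28 4 19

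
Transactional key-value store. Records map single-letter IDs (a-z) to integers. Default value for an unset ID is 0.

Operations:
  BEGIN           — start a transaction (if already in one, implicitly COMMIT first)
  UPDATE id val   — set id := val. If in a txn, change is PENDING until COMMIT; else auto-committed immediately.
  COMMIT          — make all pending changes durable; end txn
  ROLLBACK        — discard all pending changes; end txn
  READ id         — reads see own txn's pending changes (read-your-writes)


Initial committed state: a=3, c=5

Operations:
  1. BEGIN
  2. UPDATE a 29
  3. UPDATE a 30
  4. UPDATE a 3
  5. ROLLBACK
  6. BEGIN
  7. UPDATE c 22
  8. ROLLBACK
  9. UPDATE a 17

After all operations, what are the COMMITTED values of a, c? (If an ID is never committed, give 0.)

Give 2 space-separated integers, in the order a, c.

Answer: 17 5

Derivation:
Initial committed: {a=3, c=5}
Op 1: BEGIN: in_txn=True, pending={}
Op 2: UPDATE a=29 (pending; pending now {a=29})
Op 3: UPDATE a=30 (pending; pending now {a=30})
Op 4: UPDATE a=3 (pending; pending now {a=3})
Op 5: ROLLBACK: discarded pending ['a']; in_txn=False
Op 6: BEGIN: in_txn=True, pending={}
Op 7: UPDATE c=22 (pending; pending now {c=22})
Op 8: ROLLBACK: discarded pending ['c']; in_txn=False
Op 9: UPDATE a=17 (auto-commit; committed a=17)
Final committed: {a=17, c=5}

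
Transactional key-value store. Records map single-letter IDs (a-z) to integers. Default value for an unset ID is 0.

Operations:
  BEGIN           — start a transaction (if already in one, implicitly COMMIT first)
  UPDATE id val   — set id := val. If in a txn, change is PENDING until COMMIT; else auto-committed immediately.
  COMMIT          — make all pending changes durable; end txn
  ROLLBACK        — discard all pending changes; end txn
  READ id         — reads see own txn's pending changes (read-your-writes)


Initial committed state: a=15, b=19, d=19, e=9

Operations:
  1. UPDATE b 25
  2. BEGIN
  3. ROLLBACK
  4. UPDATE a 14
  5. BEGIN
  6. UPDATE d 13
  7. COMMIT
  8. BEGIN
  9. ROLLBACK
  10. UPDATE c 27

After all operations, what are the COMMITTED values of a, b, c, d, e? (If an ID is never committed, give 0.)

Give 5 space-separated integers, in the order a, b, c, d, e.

Initial committed: {a=15, b=19, d=19, e=9}
Op 1: UPDATE b=25 (auto-commit; committed b=25)
Op 2: BEGIN: in_txn=True, pending={}
Op 3: ROLLBACK: discarded pending []; in_txn=False
Op 4: UPDATE a=14 (auto-commit; committed a=14)
Op 5: BEGIN: in_txn=True, pending={}
Op 6: UPDATE d=13 (pending; pending now {d=13})
Op 7: COMMIT: merged ['d'] into committed; committed now {a=14, b=25, d=13, e=9}
Op 8: BEGIN: in_txn=True, pending={}
Op 9: ROLLBACK: discarded pending []; in_txn=False
Op 10: UPDATE c=27 (auto-commit; committed c=27)
Final committed: {a=14, b=25, c=27, d=13, e=9}

Answer: 14 25 27 13 9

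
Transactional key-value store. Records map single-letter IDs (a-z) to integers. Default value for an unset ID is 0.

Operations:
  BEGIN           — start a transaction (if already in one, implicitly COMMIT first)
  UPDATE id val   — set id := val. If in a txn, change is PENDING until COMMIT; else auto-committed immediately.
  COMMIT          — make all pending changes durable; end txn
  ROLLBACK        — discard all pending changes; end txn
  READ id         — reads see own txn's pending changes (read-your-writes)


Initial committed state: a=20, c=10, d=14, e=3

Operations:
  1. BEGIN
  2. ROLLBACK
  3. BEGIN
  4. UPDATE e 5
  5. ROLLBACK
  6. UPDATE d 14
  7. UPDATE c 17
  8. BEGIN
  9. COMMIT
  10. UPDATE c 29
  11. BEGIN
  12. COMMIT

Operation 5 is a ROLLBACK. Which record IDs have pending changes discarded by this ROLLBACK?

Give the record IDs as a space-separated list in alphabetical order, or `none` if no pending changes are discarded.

Initial committed: {a=20, c=10, d=14, e=3}
Op 1: BEGIN: in_txn=True, pending={}
Op 2: ROLLBACK: discarded pending []; in_txn=False
Op 3: BEGIN: in_txn=True, pending={}
Op 4: UPDATE e=5 (pending; pending now {e=5})
Op 5: ROLLBACK: discarded pending ['e']; in_txn=False
Op 6: UPDATE d=14 (auto-commit; committed d=14)
Op 7: UPDATE c=17 (auto-commit; committed c=17)
Op 8: BEGIN: in_txn=True, pending={}
Op 9: COMMIT: merged [] into committed; committed now {a=20, c=17, d=14, e=3}
Op 10: UPDATE c=29 (auto-commit; committed c=29)
Op 11: BEGIN: in_txn=True, pending={}
Op 12: COMMIT: merged [] into committed; committed now {a=20, c=29, d=14, e=3}
ROLLBACK at op 5 discards: ['e']

Answer: e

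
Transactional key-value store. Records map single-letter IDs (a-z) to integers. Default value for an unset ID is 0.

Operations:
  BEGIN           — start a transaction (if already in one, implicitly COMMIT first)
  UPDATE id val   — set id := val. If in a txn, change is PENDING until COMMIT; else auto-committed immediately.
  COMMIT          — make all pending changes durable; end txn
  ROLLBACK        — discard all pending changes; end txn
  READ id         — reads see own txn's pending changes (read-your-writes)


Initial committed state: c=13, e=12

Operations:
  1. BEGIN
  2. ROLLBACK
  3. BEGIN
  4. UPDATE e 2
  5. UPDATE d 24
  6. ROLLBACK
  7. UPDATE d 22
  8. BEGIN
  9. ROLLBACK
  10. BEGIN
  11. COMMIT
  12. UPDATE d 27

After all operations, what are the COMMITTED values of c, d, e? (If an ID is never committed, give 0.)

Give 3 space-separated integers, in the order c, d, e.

Initial committed: {c=13, e=12}
Op 1: BEGIN: in_txn=True, pending={}
Op 2: ROLLBACK: discarded pending []; in_txn=False
Op 3: BEGIN: in_txn=True, pending={}
Op 4: UPDATE e=2 (pending; pending now {e=2})
Op 5: UPDATE d=24 (pending; pending now {d=24, e=2})
Op 6: ROLLBACK: discarded pending ['d', 'e']; in_txn=False
Op 7: UPDATE d=22 (auto-commit; committed d=22)
Op 8: BEGIN: in_txn=True, pending={}
Op 9: ROLLBACK: discarded pending []; in_txn=False
Op 10: BEGIN: in_txn=True, pending={}
Op 11: COMMIT: merged [] into committed; committed now {c=13, d=22, e=12}
Op 12: UPDATE d=27 (auto-commit; committed d=27)
Final committed: {c=13, d=27, e=12}

Answer: 13 27 12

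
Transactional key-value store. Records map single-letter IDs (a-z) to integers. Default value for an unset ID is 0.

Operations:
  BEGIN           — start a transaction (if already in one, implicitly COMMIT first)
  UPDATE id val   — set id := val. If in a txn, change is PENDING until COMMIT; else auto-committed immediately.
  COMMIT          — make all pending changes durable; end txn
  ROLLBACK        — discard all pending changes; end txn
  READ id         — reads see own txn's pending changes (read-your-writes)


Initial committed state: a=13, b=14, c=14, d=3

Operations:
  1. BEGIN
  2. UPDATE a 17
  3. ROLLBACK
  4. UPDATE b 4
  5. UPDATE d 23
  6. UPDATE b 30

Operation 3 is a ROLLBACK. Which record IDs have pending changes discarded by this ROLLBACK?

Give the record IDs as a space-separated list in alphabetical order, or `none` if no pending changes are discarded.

Answer: a

Derivation:
Initial committed: {a=13, b=14, c=14, d=3}
Op 1: BEGIN: in_txn=True, pending={}
Op 2: UPDATE a=17 (pending; pending now {a=17})
Op 3: ROLLBACK: discarded pending ['a']; in_txn=False
Op 4: UPDATE b=4 (auto-commit; committed b=4)
Op 5: UPDATE d=23 (auto-commit; committed d=23)
Op 6: UPDATE b=30 (auto-commit; committed b=30)
ROLLBACK at op 3 discards: ['a']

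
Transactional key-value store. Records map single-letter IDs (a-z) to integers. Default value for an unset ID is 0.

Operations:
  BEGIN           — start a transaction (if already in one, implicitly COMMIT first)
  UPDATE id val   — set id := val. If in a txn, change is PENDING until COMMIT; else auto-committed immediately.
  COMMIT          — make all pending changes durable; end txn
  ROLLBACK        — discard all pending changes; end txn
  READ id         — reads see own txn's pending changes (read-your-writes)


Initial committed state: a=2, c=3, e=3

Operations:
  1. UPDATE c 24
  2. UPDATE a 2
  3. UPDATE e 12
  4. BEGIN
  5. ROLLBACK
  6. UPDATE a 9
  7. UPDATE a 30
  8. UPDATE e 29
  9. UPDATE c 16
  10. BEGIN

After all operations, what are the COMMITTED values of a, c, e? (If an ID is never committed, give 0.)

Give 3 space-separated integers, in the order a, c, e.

Answer: 30 16 29

Derivation:
Initial committed: {a=2, c=3, e=3}
Op 1: UPDATE c=24 (auto-commit; committed c=24)
Op 2: UPDATE a=2 (auto-commit; committed a=2)
Op 3: UPDATE e=12 (auto-commit; committed e=12)
Op 4: BEGIN: in_txn=True, pending={}
Op 5: ROLLBACK: discarded pending []; in_txn=False
Op 6: UPDATE a=9 (auto-commit; committed a=9)
Op 7: UPDATE a=30 (auto-commit; committed a=30)
Op 8: UPDATE e=29 (auto-commit; committed e=29)
Op 9: UPDATE c=16 (auto-commit; committed c=16)
Op 10: BEGIN: in_txn=True, pending={}
Final committed: {a=30, c=16, e=29}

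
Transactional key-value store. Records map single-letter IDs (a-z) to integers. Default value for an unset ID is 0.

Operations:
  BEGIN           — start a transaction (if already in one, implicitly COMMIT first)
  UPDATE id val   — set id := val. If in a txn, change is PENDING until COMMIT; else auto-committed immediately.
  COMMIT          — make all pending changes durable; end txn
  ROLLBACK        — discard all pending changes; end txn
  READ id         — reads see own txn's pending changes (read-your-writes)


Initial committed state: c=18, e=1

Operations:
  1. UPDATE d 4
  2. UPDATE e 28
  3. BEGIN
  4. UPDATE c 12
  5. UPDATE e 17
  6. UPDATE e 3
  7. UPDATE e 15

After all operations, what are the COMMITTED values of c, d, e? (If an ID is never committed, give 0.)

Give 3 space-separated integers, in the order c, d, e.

Initial committed: {c=18, e=1}
Op 1: UPDATE d=4 (auto-commit; committed d=4)
Op 2: UPDATE e=28 (auto-commit; committed e=28)
Op 3: BEGIN: in_txn=True, pending={}
Op 4: UPDATE c=12 (pending; pending now {c=12})
Op 5: UPDATE e=17 (pending; pending now {c=12, e=17})
Op 6: UPDATE e=3 (pending; pending now {c=12, e=3})
Op 7: UPDATE e=15 (pending; pending now {c=12, e=15})
Final committed: {c=18, d=4, e=28}

Answer: 18 4 28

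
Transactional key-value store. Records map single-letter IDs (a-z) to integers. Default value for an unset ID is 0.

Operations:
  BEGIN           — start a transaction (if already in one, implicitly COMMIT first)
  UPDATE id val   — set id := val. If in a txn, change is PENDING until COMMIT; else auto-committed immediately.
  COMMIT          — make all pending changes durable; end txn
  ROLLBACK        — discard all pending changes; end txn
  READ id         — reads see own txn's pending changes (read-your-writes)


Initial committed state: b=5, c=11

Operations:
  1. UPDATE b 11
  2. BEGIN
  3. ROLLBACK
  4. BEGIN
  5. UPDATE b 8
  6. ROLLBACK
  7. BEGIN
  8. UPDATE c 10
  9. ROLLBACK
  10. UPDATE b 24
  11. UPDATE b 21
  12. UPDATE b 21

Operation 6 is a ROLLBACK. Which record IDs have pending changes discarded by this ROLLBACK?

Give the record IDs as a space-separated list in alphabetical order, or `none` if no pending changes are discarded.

Answer: b

Derivation:
Initial committed: {b=5, c=11}
Op 1: UPDATE b=11 (auto-commit; committed b=11)
Op 2: BEGIN: in_txn=True, pending={}
Op 3: ROLLBACK: discarded pending []; in_txn=False
Op 4: BEGIN: in_txn=True, pending={}
Op 5: UPDATE b=8 (pending; pending now {b=8})
Op 6: ROLLBACK: discarded pending ['b']; in_txn=False
Op 7: BEGIN: in_txn=True, pending={}
Op 8: UPDATE c=10 (pending; pending now {c=10})
Op 9: ROLLBACK: discarded pending ['c']; in_txn=False
Op 10: UPDATE b=24 (auto-commit; committed b=24)
Op 11: UPDATE b=21 (auto-commit; committed b=21)
Op 12: UPDATE b=21 (auto-commit; committed b=21)
ROLLBACK at op 6 discards: ['b']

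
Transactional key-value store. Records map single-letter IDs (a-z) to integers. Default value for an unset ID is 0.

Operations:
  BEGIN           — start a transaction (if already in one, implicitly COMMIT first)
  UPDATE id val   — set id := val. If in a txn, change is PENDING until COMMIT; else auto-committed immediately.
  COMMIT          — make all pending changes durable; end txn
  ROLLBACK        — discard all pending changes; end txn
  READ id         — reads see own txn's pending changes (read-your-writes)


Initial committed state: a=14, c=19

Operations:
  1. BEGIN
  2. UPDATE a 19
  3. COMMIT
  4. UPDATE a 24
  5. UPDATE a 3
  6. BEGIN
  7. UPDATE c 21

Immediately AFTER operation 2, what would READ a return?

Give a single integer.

Initial committed: {a=14, c=19}
Op 1: BEGIN: in_txn=True, pending={}
Op 2: UPDATE a=19 (pending; pending now {a=19})
After op 2: visible(a) = 19 (pending={a=19}, committed={a=14, c=19})

Answer: 19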